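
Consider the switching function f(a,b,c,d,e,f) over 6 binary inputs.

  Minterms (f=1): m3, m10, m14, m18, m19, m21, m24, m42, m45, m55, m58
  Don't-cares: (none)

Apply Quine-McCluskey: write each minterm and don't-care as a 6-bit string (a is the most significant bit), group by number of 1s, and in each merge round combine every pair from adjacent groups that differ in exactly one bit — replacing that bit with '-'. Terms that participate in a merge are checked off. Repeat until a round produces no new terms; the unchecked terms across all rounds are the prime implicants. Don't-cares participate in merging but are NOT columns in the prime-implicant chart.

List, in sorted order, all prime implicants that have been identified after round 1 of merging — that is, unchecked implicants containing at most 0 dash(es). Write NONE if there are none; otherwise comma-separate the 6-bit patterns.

size-2^0 implicants → 000011(✓)  001010(✓)  001110(✓)  010010(✓)  010011(✓)  010101  011000  101010(✓)  101101  110111  111010(✓)
size-2^1 implicants → -01010  0-0011  001-10  01001-  1-1010
Unchecked terms (primes): -01010, 0-0011, 001-10, 01001-, 010101, 011000, 1-1010, 101101, 110111

010101, 011000, 101101, 110111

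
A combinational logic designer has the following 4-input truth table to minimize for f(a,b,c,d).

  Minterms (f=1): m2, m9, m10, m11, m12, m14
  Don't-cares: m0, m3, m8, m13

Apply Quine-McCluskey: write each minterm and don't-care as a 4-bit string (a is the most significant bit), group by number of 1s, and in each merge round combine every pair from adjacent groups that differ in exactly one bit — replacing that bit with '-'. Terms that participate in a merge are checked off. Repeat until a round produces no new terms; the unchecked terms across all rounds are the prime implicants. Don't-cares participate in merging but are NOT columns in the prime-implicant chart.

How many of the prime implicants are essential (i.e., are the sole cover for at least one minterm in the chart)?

1

Round 0: 0000✓ 0010✓ 0011✓ 1000✓ 1001✓ 1010✓ 1011✓ 1100✓ 1101✓ 1110✓
Round 1: -000✓ -010✓ -011✓ 00-0✓ 001-✓ 1-00✓ 1-01✓ 1-10✓ 10-0✓ 10-1✓ 100-✓ 101-✓ 11-0✓ 110-✓
Round 2: -0-0 -01- 1--0 1-0- 10--
PIs = {-0-0, -01-, 1--0, 1-0-, 10--}
Coverage chart:
  m2: -0-0,-01-
  m9: 1-0-,10--
  m10: -0-0,-01-,1--0,10--
  m11: -01-,10--
  m12: 1--0,1-0-
  m14: 1--0 ←essential
Essential: 1--0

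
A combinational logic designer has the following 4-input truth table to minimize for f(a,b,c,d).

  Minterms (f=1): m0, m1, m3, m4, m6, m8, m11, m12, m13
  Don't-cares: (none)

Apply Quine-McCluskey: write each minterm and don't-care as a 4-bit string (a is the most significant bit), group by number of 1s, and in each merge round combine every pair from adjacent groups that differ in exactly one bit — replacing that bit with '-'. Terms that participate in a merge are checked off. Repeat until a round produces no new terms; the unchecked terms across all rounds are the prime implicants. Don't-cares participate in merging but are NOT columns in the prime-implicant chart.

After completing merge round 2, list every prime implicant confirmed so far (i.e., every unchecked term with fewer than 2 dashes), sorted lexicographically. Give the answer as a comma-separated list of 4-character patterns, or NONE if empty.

Round 0: 0000✓ 0001✓ 0011✓ 0100✓ 0110✓ 1000✓ 1011✓ 1100✓ 1101✓
Round 1: -000✓ -011 -100✓ 0-00✓ 00-1 000- 01-0 1-00✓ 110-
Round 2: --00
PIs = {--00, -011, 00-1, 000-, 01-0, 110-}

-011, 00-1, 000-, 01-0, 110-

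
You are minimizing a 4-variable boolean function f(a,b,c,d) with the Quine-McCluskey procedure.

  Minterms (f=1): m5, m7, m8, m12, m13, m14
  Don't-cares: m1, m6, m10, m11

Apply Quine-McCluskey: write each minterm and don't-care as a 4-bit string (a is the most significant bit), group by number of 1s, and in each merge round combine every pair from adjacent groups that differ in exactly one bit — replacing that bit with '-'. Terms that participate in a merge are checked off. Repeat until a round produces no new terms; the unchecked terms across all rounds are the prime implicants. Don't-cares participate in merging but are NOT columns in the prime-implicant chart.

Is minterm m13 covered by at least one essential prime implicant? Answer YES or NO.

size-2^0 implicants → 0001(✓)  0101(✓)  0110(✓)  0111(✓)  1000(✓)  1010(✓)  1011(✓)  1100(✓)  1101(✓)  1110(✓)
size-2^1 implicants → -101  -110  0-01  01-1  011-  1-00(✓)  1-10(✓)  10-0(✓)  101-  11-0(✓)  110-
size-2^2 implicants → 1--0
Unchecked terms (primes): -101, -110, 0-01, 01-1, 011-, 1--0, 101-, 110-
Minterm coverage:
  m5 ⊆ -101,0-01,01-1
  m7 ⊆ 01-1,011-
  m8 ⊆ 1--0 [E]
  m12 ⊆ 1--0,110-
  m13 ⊆ -101,110-
  m14 ⊆ -110,1--0
E = {1--0}

NO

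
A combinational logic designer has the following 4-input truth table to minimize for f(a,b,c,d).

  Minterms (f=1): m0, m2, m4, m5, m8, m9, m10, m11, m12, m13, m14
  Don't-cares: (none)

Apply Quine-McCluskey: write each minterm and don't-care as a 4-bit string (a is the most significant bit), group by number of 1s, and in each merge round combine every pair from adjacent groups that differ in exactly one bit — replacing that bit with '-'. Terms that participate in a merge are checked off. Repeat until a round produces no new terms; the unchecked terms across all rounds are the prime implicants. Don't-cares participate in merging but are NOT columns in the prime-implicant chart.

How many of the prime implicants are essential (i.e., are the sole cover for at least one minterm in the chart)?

size-2^0 implicants → 0000(✓)  0010(✓)  0100(✓)  0101(✓)  1000(✓)  1001(✓)  1010(✓)  1011(✓)  1100(✓)  1101(✓)  1110(✓)
size-2^1 implicants → -000(✓)  -010(✓)  -100(✓)  -101(✓)  0-00(✓)  00-0(✓)  010-(✓)  1-00(✓)  1-01(✓)  1-10(✓)  10-0(✓)  10-1(✓)  100-(✓)  101-(✓)  11-0(✓)  110-(✓)
size-2^2 implicants → --00  -0-0  -10-  1--0  1-0-  10--
Unchecked terms (primes): --00, -0-0, -10-, 1--0, 1-0-, 10--
Minterm coverage:
  m0 ⊆ --00,-0-0
  m2 ⊆ -0-0 [E]
  m4 ⊆ --00,-10-
  m5 ⊆ -10- [E]
  m8 ⊆ --00,-0-0,1--0,1-0-,10--
  m9 ⊆ 1-0-,10--
  m10 ⊆ -0-0,1--0,10--
  m11 ⊆ 10-- [E]
  m12 ⊆ --00,-10-,1--0,1-0-
  m13 ⊆ -10-,1-0-
  m14 ⊆ 1--0 [E]
E = {-0-0, -10-, 1--0, 10--}

4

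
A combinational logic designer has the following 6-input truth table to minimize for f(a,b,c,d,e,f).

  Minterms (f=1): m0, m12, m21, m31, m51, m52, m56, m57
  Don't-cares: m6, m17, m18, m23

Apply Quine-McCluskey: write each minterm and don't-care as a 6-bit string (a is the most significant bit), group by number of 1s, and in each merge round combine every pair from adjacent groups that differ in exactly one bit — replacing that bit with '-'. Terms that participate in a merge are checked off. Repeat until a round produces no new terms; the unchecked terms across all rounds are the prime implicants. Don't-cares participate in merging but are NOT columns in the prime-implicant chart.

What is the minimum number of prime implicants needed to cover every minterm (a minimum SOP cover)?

7

[col 0] 000000, 000110, 001100, 010001*, 010010, 010101*, 010111*, 011111*, 110011, 110100, 111000*, 111001*
[col 1] 01-111, 010-01, 0101-1, 11100-
Prime implicants: 000000, 000110, 001100, 01-111, 010-01, 010010, 0101-1, 110011, 110100, 11100-
PI chart (minterm → PIs covering it):
  0 | 000000  (sole → essential)
  12 | 001100  (sole → essential)
  21 | 010-01,0101-1
  31 | 01-111  (sole → essential)
  51 | 110011  (sole → essential)
  52 | 110100  (sole → essential)
  56 | 11100-  (sole → essential)
  57 | 11100-  (sole → essential)
Essential prime implicants: 000000, 001100, 01-111, 110011, 110100, 11100-
Petrick residual → 010-01
Minimum SOP uses 7 PIs: a'b'c'd'e'f' + a'b'cde'f' + a'bdef + a'bc'e'f + abc'd'ef + abc'de'f' + abcd'e'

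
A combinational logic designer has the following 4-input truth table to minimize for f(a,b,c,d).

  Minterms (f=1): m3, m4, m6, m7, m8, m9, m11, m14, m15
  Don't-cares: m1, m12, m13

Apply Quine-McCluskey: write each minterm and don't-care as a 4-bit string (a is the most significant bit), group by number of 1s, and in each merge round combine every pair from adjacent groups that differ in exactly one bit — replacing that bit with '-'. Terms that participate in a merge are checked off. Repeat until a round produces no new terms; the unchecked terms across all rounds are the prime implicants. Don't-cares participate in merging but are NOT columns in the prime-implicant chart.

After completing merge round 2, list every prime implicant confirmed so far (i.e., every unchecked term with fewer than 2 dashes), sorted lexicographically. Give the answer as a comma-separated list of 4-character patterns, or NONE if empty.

[col 0] 0001*, 0011*, 0100*, 0110*, 0111*, 1000*, 1001*, 1011*, 1100*, 1101*, 1110*, 1111*
[col 1] -001*, -011*, -100*, -110*, -111*, 0-11*, 00-1*, 01-0*, 011-*, 1-00*, 1-01*, 1-11*, 10-1*, 100-*, 11-0*, 11-1*, 110-*, 111-*
[col 2] --11, -0-1, -1-0, -11-, 1--1, 1-0-, 11--
Prime implicants: --11, -0-1, -1-0, -11-, 1--1, 1-0-, 11--

NONE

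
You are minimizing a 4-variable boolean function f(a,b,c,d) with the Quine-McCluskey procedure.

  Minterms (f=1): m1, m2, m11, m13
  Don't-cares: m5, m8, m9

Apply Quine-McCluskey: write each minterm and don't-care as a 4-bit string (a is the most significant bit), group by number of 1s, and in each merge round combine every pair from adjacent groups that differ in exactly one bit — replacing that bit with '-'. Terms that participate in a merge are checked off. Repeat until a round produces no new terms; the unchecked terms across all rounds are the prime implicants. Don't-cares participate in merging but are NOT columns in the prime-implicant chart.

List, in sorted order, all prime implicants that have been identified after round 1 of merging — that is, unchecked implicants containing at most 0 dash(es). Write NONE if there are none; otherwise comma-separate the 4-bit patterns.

Round 0: 0001✓ 0010 0101✓ 1000✓ 1001✓ 1011✓ 1101✓
Round 1: -001✓ -101✓ 0-01✓ 1-01✓ 10-1 100-
Round 2: --01
PIs = {--01, 0010, 10-1, 100-}

0010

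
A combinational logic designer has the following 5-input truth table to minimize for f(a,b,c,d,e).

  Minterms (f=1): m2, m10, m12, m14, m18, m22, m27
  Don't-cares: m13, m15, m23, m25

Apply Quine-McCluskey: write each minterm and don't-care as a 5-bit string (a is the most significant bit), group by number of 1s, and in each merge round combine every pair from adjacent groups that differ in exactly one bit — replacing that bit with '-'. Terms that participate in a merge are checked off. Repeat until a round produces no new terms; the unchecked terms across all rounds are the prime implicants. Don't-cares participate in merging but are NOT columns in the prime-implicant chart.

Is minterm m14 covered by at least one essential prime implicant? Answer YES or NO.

YES

[col 0] 00010*, 01010*, 01100*, 01101*, 01110*, 01111*, 10010*, 10110*, 10111*, 11001*, 11011*
[col 1] -0010, 0-010, 01-10, 011-0*, 011-1*, 0110-*, 0111-*, 10-10, 1011-, 110-1
[col 2] 011--
Prime implicants: -0010, 0-010, 01-10, 011--, 10-10, 1011-, 110-1
PI chart (minterm → PIs covering it):
  2 | -0010,0-010
  10 | 0-010,01-10
  12 | 011--  (sole → essential)
  14 | 01-10,011--
  18 | -0010,10-10
  22 | 10-10,1011-
  27 | 110-1  (sole → essential)
Essential prime implicants: 011--, 110-1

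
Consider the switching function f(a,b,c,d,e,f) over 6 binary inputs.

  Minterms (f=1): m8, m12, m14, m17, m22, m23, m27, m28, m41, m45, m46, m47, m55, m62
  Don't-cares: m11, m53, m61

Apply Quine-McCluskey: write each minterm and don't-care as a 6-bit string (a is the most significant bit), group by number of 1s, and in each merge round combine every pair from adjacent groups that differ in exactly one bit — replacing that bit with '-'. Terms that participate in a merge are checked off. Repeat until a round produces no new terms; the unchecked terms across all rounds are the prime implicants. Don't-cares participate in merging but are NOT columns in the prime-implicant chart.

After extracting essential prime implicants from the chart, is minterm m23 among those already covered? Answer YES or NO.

size-2^0 implicants → 001000(✓)  001011(✓)  001100(✓)  001110(✓)  010001  010110(✓)  010111(✓)  011011(✓)  011100(✓)  101001(✓)  101101(✓)  101110(✓)  101111(✓)  110101(✓)  110111(✓)  111101(✓)  111110(✓)
size-2^1 implicants → -01110  -10111  0-1011  0-1100  001-00  0011-0  01011-  1-1101  1-1110  101-01  1011-1  10111-  11-101  1101-1
Unchecked terms (primes): -01110, -10111, 0-1011, 0-1100, 001-00, 0011-0, 010001, 01011-, 1-1101, 1-1110, 101-01, 1011-1, 10111-, 11-101, 1101-1
Minterm coverage:
  m8 ⊆ 001-00 [E]
  m12 ⊆ 0-1100,001-00,0011-0
  m14 ⊆ -01110,0011-0
  m17 ⊆ 010001 [E]
  m22 ⊆ 01011- [E]
  m23 ⊆ -10111,01011-
  m27 ⊆ 0-1011 [E]
  m28 ⊆ 0-1100 [E]
  m41 ⊆ 101-01 [E]
  m45 ⊆ 1-1101,101-01,1011-1
  m46 ⊆ -01110,1-1110,10111-
  m47 ⊆ 1011-1,10111-
  m55 ⊆ -10111,1101-1
  m62 ⊆ 1-1110 [E]
E = {0-1011, 0-1100, 001-00, 010001, 01011-, 1-1110, 101-01}

YES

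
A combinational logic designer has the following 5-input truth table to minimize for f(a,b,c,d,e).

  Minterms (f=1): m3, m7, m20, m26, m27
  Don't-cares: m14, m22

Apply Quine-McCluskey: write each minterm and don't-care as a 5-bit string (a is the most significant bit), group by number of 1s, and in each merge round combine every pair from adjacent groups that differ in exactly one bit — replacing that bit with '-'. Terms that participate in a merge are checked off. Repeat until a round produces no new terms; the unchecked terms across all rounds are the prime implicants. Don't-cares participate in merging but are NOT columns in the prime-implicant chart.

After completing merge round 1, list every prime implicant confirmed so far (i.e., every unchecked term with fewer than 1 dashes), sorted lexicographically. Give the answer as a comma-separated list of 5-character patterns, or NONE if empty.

01110

[col 0] 00011*, 00111*, 01110, 10100*, 10110*, 11010*, 11011*
[col 1] 00-11, 101-0, 1101-
Prime implicants: 00-11, 01110, 101-0, 1101-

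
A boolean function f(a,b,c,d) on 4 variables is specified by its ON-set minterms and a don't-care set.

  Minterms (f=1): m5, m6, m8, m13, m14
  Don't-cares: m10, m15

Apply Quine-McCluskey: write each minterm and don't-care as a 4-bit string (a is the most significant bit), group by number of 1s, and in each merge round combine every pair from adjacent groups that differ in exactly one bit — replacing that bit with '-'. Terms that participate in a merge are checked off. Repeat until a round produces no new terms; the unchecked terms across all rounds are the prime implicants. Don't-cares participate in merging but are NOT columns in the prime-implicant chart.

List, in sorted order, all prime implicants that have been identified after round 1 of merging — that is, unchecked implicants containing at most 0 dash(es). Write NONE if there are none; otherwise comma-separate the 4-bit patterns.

NONE

[col 0] 0101*, 0110*, 1000*, 1010*, 1101*, 1110*, 1111*
[col 1] -101, -110, 1-10, 10-0, 11-1, 111-
Prime implicants: -101, -110, 1-10, 10-0, 11-1, 111-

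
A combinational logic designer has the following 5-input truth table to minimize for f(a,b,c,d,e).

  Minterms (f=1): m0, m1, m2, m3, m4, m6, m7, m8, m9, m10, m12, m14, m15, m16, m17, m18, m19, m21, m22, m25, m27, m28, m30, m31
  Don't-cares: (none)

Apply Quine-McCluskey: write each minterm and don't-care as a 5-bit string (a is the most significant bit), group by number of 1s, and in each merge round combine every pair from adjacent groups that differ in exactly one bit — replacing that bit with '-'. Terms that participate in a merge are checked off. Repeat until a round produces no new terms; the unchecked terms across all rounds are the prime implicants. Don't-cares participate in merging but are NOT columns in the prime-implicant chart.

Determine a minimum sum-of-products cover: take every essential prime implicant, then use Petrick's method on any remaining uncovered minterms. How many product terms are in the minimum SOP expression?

8

size-2^0 implicants → 00000(✓)  00001(✓)  00010(✓)  00011(✓)  00100(✓)  00110(✓)  00111(✓)  01000(✓)  01001(✓)  01010(✓)  01100(✓)  01110(✓)  01111(✓)  10000(✓)  10001(✓)  10010(✓)  10011(✓)  10101(✓)  10110(✓)  11001(✓)  11011(✓)  11100(✓)  11110(✓)  11111(✓)
size-2^1 implicants → -0000(✓)  -0001(✓)  -0010(✓)  -0011(✓)  -0110(✓)  -1001(✓)  -1100(✓)  -1110(✓)  -1111(✓)  0-000(✓)  0-001(✓)  0-010(✓)  0-100(✓)  0-110(✓)  0-111(✓)  00-00(✓)  00-10(✓)  00-11(✓)  000-0(✓)  000-1(✓)  0000-(✓)  0001-(✓)  001-0(✓)  0011-(✓)  01-00(✓)  01-10(✓)  010-0(✓)  0100-(✓)  011-0(✓)  0111-(✓)  1-001(✓)  1-011(✓)  1-110(✓)  10-01  10-10(✓)  100-0(✓)  100-1(✓)  1000-(✓)  1001-(✓)  11-11  110-1(✓)  111-0(✓)  1111-(✓)
size-2^2 implicants → --001  --110  -0-10  -00-0(✓)  -00-1(✓)  -000-(✓)  -001-(✓)  -11-0  -111-  0--00(✓)  0--10(✓)  0-0-0(✓)  0-00-  0-1-0(✓)  0-11-  00--0(✓)  00-1-  000--(✓)  01--0(✓)  1-0-1  100--(✓)
size-2^3 implicants → -00--  0---0
Unchecked terms (primes): --001, --110, -0-10, -00--, -11-0, -111-, 0---0, 0-00-, 0-11-, 00-1-, 1-0-1, 10-01, 11-11
Minterm coverage:
  m0 ⊆ -00--,0---0,0-00-
  m1 ⊆ --001,-00--,0-00-
  m2 ⊆ -0-10,-00--,0---0,00-1-
  m3 ⊆ -00--,00-1-
  m4 ⊆ 0---0 [E]
  m6 ⊆ --110,-0-10,0---0,0-11-,00-1-
  m7 ⊆ 0-11-,00-1-
  m8 ⊆ 0---0,0-00-
  m9 ⊆ --001,0-00-
  m10 ⊆ 0---0 [E]
  m12 ⊆ -11-0,0---0
  m14 ⊆ --110,-11-0,-111-,0---0,0-11-
  m15 ⊆ -111-,0-11-
  m16 ⊆ -00-- [E]
  m17 ⊆ --001,-00--,1-0-1,10-01
  m18 ⊆ -0-10,-00--
  m19 ⊆ -00--,1-0-1
  m21 ⊆ 10-01 [E]
  m22 ⊆ --110,-0-10
  m25 ⊆ --001,1-0-1
  m27 ⊆ 1-0-1,11-11
  m28 ⊆ -11-0 [E]
  m30 ⊆ --110,-11-0,-111-
  m31 ⊆ -111-,11-11
E = {-00--, -11-0, 0---0, 10-01}
Petrick residual → --001, --110, 0-11-, 11-11
Cover = c'd'e + cde' + b'c' + bce' + a'e' + a'cd + ab'd'e + abde  |cover|=8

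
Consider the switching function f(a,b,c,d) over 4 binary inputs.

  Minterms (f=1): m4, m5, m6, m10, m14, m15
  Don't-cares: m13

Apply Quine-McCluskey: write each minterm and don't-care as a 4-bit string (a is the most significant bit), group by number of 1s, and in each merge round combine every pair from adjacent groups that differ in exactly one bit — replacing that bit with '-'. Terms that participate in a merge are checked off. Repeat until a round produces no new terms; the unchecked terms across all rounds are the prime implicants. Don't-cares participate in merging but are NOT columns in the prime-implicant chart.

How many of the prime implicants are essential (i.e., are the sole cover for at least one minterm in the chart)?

1

size-2^0 implicants → 0100(✓)  0101(✓)  0110(✓)  1010(✓)  1101(✓)  1110(✓)  1111(✓)
size-2^1 implicants → -101  -110  01-0  010-  1-10  11-1  111-
Unchecked terms (primes): -101, -110, 01-0, 010-, 1-10, 11-1, 111-
Minterm coverage:
  m4 ⊆ 01-0,010-
  m5 ⊆ -101,010-
  m6 ⊆ -110,01-0
  m10 ⊆ 1-10 [E]
  m14 ⊆ -110,1-10,111-
  m15 ⊆ 11-1,111-
E = {1-10}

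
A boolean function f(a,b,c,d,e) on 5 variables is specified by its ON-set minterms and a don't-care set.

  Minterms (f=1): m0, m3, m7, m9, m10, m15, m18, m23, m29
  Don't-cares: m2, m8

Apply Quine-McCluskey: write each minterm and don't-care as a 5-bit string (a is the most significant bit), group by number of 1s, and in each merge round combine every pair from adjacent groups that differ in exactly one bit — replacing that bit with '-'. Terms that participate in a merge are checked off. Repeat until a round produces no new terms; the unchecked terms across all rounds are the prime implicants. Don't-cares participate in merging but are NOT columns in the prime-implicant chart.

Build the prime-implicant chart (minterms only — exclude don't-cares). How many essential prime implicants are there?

size-2^0 implicants → 00000(✓)  00010(✓)  00011(✓)  00111(✓)  01000(✓)  01001(✓)  01010(✓)  01111(✓)  10010(✓)  10111(✓)  11101
size-2^1 implicants → -0010  -0111  0-000(✓)  0-010(✓)  0-111  00-11  000-0(✓)  0001-  010-0(✓)  0100-
size-2^2 implicants → 0-0-0
Unchecked terms (primes): -0010, -0111, 0-0-0, 0-111, 00-11, 0001-, 0100-, 11101
Minterm coverage:
  m0 ⊆ 0-0-0 [E]
  m3 ⊆ 00-11,0001-
  m7 ⊆ -0111,0-111,00-11
  m9 ⊆ 0100- [E]
  m10 ⊆ 0-0-0 [E]
  m15 ⊆ 0-111 [E]
  m18 ⊆ -0010 [E]
  m23 ⊆ -0111 [E]
  m29 ⊆ 11101 [E]
E = {-0010, -0111, 0-0-0, 0-111, 0100-, 11101}

6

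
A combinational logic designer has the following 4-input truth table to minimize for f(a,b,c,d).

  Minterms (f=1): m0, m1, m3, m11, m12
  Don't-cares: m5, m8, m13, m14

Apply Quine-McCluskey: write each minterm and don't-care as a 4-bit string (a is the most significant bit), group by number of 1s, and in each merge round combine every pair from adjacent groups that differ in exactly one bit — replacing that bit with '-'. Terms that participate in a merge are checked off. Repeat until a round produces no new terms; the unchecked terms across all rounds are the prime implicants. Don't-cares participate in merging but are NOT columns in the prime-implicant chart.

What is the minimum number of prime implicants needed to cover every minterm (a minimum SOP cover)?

3

[col 0] 0000*, 0001*, 0011*, 0101*, 1000*, 1011*, 1100*, 1101*, 1110*
[col 1] -000, -011, -101, 0-01, 00-1, 000-, 1-00, 11-0, 110-
Prime implicants: -000, -011, -101, 0-01, 00-1, 000-, 1-00, 11-0, 110-
PI chart (minterm → PIs covering it):
  0 | -000,000-
  1 | 0-01,00-1,000-
  3 | -011,00-1
  11 | -011  (sole → essential)
  12 | 1-00,11-0,110-
Essential prime implicants: -011
Petrick residual → 000-, 1-00
Minimum SOP uses 3 PIs: b'cd + a'b'c' + ac'd'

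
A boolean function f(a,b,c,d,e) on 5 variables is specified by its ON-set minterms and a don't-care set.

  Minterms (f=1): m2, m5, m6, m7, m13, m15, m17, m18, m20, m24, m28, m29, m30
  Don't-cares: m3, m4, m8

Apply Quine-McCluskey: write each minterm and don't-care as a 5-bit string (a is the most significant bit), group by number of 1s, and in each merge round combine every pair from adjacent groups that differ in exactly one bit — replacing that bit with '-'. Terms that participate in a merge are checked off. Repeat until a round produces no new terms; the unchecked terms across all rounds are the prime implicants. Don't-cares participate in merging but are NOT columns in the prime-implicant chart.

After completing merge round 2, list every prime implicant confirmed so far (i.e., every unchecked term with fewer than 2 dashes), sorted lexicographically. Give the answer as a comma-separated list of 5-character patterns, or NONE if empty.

[col 0] 00010*, 00011*, 00100*, 00101*, 00110*, 00111*, 01000*, 01101*, 01111*, 10001, 10010*, 10100*, 11000*, 11100*, 11101*, 11110*
[col 1] -0010, -0100, -1000, -1101, 0-101*, 0-111*, 00-10*, 00-11*, 0001-*, 001-0*, 001-1*, 0010-*, 0011-*, 011-1*, 1-100, 11-00, 111-0, 1110-
[col 2] 0-1-1, 00-1-, 001--
Prime implicants: -0010, -0100, -1000, -1101, 0-1-1, 00-1-, 001--, 1-100, 10001, 11-00, 111-0, 1110-

-0010, -0100, -1000, -1101, 1-100, 10001, 11-00, 111-0, 1110-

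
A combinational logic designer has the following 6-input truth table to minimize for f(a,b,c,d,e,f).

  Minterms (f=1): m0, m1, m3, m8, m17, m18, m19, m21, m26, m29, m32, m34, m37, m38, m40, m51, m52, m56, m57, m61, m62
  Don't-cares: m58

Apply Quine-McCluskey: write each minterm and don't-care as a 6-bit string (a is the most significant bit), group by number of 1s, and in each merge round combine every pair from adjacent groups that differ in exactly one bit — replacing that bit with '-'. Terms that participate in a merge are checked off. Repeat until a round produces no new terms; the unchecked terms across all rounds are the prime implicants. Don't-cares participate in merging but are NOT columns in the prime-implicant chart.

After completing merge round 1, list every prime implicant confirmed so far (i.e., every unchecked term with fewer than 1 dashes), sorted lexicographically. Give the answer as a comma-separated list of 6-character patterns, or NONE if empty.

100101, 110100

Round 0: 000000✓ 000001✓ 000011✓ 001000✓ 010001✓ 010010✓ 010011✓ 010101✓ 011010✓ 011101✓ 100000✓ 100010✓ 100101 100110✓ 101000✓ 110011✓ 110100 111000✓ 111001✓ 111010✓ 111101✓ 111110✓
Round 1: -00000✓ -01000✓ -10011 -11010 -11101 0-0001✓ 0-0011✓ 00-000✓ 0000-1✓ 00000- 01-010 01-101 010-01 0100-1✓ 01001- 1-1000 10-000✓ 100-10 1000-0 111-01 111-10 1110-0 11100-
Round 2: -0-000 0-00-1
PIs = {-0-000, -10011, -11010, -11101, 0-00-1, 00000-, 01-010, 01-101, 010-01, 01001-, 1-1000, 100-10, 1000-0, 100101, 110100, 111-01, 111-10, 1110-0, 11100-}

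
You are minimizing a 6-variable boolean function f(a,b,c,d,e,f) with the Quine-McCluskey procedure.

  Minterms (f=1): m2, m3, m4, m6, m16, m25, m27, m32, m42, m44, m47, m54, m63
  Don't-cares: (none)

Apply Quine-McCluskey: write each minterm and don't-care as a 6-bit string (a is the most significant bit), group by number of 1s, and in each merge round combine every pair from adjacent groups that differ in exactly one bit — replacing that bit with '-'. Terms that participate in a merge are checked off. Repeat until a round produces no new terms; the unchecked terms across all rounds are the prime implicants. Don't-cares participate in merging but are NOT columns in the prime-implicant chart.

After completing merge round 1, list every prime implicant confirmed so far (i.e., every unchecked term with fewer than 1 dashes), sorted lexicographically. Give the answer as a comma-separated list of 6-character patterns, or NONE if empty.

Round 0: 000010✓ 000011✓ 000100✓ 000110✓ 010000 011001✓ 011011✓ 100000 101010 101100 101111✓ 110110 111111✓
Round 1: 000-10 00001- 0001-0 0110-1 1-1111
PIs = {000-10, 00001-, 0001-0, 010000, 0110-1, 1-1111, 100000, 101010, 101100, 110110}

010000, 100000, 101010, 101100, 110110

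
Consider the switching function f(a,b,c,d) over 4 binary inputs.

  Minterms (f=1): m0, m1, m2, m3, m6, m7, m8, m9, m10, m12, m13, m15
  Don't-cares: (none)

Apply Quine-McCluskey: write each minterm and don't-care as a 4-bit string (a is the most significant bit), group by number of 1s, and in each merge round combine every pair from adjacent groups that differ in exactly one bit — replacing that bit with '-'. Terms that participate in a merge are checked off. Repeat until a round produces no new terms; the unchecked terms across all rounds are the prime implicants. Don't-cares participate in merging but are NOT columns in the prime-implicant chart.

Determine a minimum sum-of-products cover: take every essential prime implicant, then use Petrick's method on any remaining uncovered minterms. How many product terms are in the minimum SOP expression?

5

Round 0: 0000✓ 0001✓ 0010✓ 0011✓ 0110✓ 0111✓ 1000✓ 1001✓ 1010✓ 1100✓ 1101✓ 1111✓
Round 1: -000✓ -001✓ -010✓ -111 0-10✓ 0-11✓ 00-0✓ 00-1✓ 000-✓ 001-✓ 011-✓ 1-00✓ 1-01✓ 10-0✓ 100-✓ 11-1 110-✓
Round 2: -0-0 -00- 0-1- 00-- 1-0-
PIs = {-0-0, -00-, -111, 0-1-, 00--, 1-0-, 11-1}
Coverage chart:
  m0: -0-0,-00-,00--
  m1: -00-,00--
  m2: -0-0,0-1-,00--
  m3: 0-1-,00--
  m6: 0-1- ←essential
  m7: -111,0-1-
  m8: -0-0,-00-,1-0-
  m9: -00-,1-0-
  m10: -0-0 ←essential
  m12: 1-0- ←essential
  m13: 1-0-,11-1
  m15: -111,11-1
Essential: -0-0, 0-1-, 1-0-
Petrick residual → -00-, -111
Min cover (5 terms): b'd' + b'c' + bcd + a'c + ac'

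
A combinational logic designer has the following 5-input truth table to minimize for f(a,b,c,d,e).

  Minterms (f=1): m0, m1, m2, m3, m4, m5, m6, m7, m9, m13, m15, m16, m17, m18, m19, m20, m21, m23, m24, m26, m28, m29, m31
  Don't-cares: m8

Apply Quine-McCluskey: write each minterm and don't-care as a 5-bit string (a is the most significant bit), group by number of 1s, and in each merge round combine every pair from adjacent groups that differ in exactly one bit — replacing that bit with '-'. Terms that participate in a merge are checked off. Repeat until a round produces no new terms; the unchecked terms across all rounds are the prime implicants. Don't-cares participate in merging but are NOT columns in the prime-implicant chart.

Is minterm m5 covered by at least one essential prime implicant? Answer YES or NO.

YES

[col 0] 00000*, 00001*, 00010*, 00011*, 00100*, 00101*, 00110*, 00111*, 01000*, 01001*, 01101*, 01111*, 10000*, 10001*, 10010*, 10011*, 10100*, 10101*, 10111*, 11000*, 11010*, 11100*, 11101*, 11111*
[col 1] -0000*, -0001*, -0010*, -0011*, -0100*, -0101*, -0111*, -1000*, -1101*, -1111*, 0-000*, 0-001*, 0-101*, 0-111*, 00-00*, 00-01*, 00-10*, 00-11*, 000-0*, 000-1*, 0000-*, 0001-*, 001-0*, 001-1*, 0010-*, 0011-*, 01-01*, 0100-*, 011-1*, 1-000*, 1-010*, 1-100*, 1-101*, 1-111*, 10-00*, 10-01*, 10-11*, 100-0*, 100-1*, 1000-*, 1001-*, 101-1*, 1010-*, 11-00*, 110-0*, 111-1*, 1110-*
[col 2] --000, --101*, --111*, -0-00*, -0-01*, -0-11*, -00-0*, -00-1*, -000-*, -001-*, -01-1*, -010-*, -11-1*, 0--01, 0-00-, 0-1-1*, 00--0*, 00--1*, 00-0-*, 00-1-*, 000--*, 001--*, 1--00, 1-0-0, 1-1-1*, 1-10-, 10--1*, 10-0-*, 100--*
[col 3] --1-1, -0--1, -0-0-, -00--, 00---
Prime implicants: --000, --1-1, -0--1, -0-0-, -00--, 0--01, 0-00-, 00---, 1--00, 1-0-0, 1-10-
PI chart (minterm → PIs covering it):
  0 | --000,-0-0-,-00--,0-00-,00---
  1 | -0--1,-0-0-,-00--,0--01,0-00-,00---
  2 | -00--,00---
  3 | -0--1,-00--,00---
  4 | -0-0-,00---
  5 | --1-1,-0--1,-0-0-,0--01,00---
  6 | 00---  (sole → essential)
  7 | --1-1,-0--1,00---
  9 | 0--01,0-00-
  13 | --1-1,0--01
  15 | --1-1  (sole → essential)
  16 | --000,-0-0-,-00--,1--00,1-0-0
  17 | -0--1,-0-0-,-00--
  18 | -00--,1-0-0
  19 | -0--1,-00--
  20 | -0-0-,1--00,1-10-
  21 | --1-1,-0--1,-0-0-,1-10-
  23 | --1-1,-0--1
  24 | --000,1--00,1-0-0
  26 | 1-0-0  (sole → essential)
  28 | 1--00,1-10-
  29 | --1-1,1-10-
  31 | --1-1  (sole → essential)
Essential prime implicants: --1-1, 00---, 1-0-0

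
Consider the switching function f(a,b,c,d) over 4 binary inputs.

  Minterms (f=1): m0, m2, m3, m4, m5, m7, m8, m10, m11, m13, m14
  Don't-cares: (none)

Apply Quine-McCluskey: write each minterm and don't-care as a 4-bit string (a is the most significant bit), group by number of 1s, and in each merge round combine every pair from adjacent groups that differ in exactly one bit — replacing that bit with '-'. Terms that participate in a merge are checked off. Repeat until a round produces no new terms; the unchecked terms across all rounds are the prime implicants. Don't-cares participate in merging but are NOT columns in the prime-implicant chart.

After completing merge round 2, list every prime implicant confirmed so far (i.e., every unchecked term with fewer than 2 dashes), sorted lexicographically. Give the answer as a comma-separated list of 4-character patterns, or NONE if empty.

[col 0] 0000*, 0010*, 0011*, 0100*, 0101*, 0111*, 1000*, 1010*, 1011*, 1101*, 1110*
[col 1] -000*, -010*, -011*, -101, 0-00, 0-11, 00-0*, 001-*, 01-1, 010-, 1-10, 10-0*, 101-*
[col 2] -0-0, -01-
Prime implicants: -0-0, -01-, -101, 0-00, 0-11, 01-1, 010-, 1-10

-101, 0-00, 0-11, 01-1, 010-, 1-10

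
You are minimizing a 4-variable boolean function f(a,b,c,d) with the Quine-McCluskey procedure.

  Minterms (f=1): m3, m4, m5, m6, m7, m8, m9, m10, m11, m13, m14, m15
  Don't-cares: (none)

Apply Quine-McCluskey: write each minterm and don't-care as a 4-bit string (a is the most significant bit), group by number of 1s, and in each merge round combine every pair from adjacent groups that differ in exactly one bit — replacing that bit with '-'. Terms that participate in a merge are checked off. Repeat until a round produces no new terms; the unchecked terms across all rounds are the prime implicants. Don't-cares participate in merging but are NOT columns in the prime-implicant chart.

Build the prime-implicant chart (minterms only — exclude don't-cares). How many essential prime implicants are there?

Round 0: 0011✓ 0100✓ 0101✓ 0110✓ 0111✓ 1000✓ 1001✓ 1010✓ 1011✓ 1101✓ 1110✓ 1111✓
Round 1: -011✓ -101✓ -110✓ -111✓ 0-11✓ 01-0✓ 01-1✓ 010-✓ 011-✓ 1-01✓ 1-10✓ 1-11✓ 10-0✓ 10-1✓ 100-✓ 101-✓ 11-1✓ 111-✓
Round 2: --11 -1-1 -11- 01-- 1--1 1-1- 10--
PIs = {--11, -1-1, -11-, 01--, 1--1, 1-1-, 10--}
Coverage chart:
  m3: --11 ←essential
  m4: 01-- ←essential
  m5: -1-1,01--
  m6: -11-,01--
  m7: --11,-1-1,-11-,01--
  m8: 10-- ←essential
  m9: 1--1,10--
  m10: 1-1-,10--
  m11: --11,1--1,1-1-,10--
  m13: -1-1,1--1
  m14: -11-,1-1-
  m15: --11,-1-1,-11-,1--1,1-1-
Essential: --11, 01--, 10--

3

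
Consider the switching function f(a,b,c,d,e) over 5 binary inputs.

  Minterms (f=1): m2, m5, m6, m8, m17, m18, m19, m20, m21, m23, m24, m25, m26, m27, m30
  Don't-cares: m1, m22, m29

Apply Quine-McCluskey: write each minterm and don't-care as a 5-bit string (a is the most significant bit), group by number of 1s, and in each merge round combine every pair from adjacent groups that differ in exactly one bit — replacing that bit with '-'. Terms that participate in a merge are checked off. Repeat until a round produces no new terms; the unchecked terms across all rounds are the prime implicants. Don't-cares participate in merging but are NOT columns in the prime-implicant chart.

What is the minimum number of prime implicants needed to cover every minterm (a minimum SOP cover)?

[col 0] 00001*, 00010*, 00101*, 00110*, 01000*, 10001*, 10010*, 10011*, 10100*, 10101*, 10110*, 10111*, 11000*, 11001*, 11010*, 11011*, 11101*, 11110*
[col 1] -0001*, -0010*, -0101*, -0110*, -1000, 00-01*, 00-10*, 1-001*, 1-010*, 1-011*, 1-101*, 1-110*, 10-01*, 10-10*, 10-11*, 100-1*, 1001-*, 101-0*, 101-1*, 1010-*, 1011-*, 11-01*, 11-10*, 110-0*, 110-1*, 1100-*, 1101-*
[col 2] -0-01, -0-10, 1--01, 1--10, 1-0-1, 1-01-, 10--1, 10-1-, 101--, 110--
Prime implicants: -0-01, -0-10, -1000, 1--01, 1--10, 1-0-1, 1-01-, 10--1, 10-1-, 101--, 110--
PI chart (minterm → PIs covering it):
  2 | -0-10  (sole → essential)
  5 | -0-01  (sole → essential)
  6 | -0-10  (sole → essential)
  8 | -1000  (sole → essential)
  17 | -0-01,1--01,1-0-1,10--1
  18 | -0-10,1--10,1-01-,10-1-
  19 | 1-0-1,1-01-,10--1,10-1-
  20 | 101--  (sole → essential)
  21 | -0-01,1--01,10--1,101--
  23 | 10--1,10-1-,101--
  24 | -1000,110--
  25 | 1--01,1-0-1,110--
  26 | 1--10,1-01-,110--
  27 | 1-0-1,1-01-,110--
  30 | 1--10  (sole → essential)
Essential prime implicants: -0-01, -0-10, -1000, 1--10, 101--
Petrick residual → 1-0-1
Minimum SOP uses 6 PIs: b'd'e + b'de' + bc'd'e' + ade' + ac'e + ab'c

6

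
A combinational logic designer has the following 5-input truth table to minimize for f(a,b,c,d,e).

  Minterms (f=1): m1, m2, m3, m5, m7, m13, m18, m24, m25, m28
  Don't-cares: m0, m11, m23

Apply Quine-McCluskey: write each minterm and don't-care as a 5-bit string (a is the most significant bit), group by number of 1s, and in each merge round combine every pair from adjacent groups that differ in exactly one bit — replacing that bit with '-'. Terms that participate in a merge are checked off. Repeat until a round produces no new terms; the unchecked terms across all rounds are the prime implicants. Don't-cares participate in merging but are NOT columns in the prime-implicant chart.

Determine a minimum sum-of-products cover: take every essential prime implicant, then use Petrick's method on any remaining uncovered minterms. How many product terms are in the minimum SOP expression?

Round 0: 00000✓ 00001✓ 00010✓ 00011✓ 00101✓ 00111✓ 01011✓ 01101✓ 10010✓ 10111✓ 11000✓ 11001✓ 11100✓
Round 1: -0010 -0111 0-011 0-101 00-01✓ 00-11✓ 000-0✓ 000-1✓ 0000-✓ 0001-✓ 001-1✓ 11-00 1100-
Round 2: 00--1 000--
PIs = {-0010, -0111, 0-011, 0-101, 00--1, 000--, 11-00, 1100-}
Coverage chart:
  m1: 00--1,000--
  m2: -0010,000--
  m3: 0-011,00--1,000--
  m5: 0-101,00--1
  m7: -0111,00--1
  m13: 0-101 ←essential
  m18: -0010 ←essential
  m24: 11-00,1100-
  m25: 1100- ←essential
  m28: 11-00 ←essential
Essential: -0010, 0-101, 11-00, 1100-
Petrick residual → 00--1
Min cover (5 terms): b'c'de' + a'cd'e + a'b'e + abd'e' + abc'd'

5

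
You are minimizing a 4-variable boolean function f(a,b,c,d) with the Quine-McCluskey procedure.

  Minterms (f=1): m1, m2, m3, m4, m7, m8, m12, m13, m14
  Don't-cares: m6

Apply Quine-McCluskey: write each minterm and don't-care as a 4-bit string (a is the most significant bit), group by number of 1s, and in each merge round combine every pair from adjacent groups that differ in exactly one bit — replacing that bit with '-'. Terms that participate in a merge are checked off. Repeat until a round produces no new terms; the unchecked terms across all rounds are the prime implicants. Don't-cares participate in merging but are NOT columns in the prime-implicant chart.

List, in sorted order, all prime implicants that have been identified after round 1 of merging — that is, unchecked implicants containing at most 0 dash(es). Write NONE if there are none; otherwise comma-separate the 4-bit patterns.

[col 0] 0001*, 0010*, 0011*, 0100*, 0110*, 0111*, 1000*, 1100*, 1101*, 1110*
[col 1] -100*, -110*, 0-10*, 0-11*, 00-1, 001-*, 01-0*, 011-*, 1-00, 11-0*, 110-
[col 2] -1-0, 0-1-
Prime implicants: -1-0, 0-1-, 00-1, 1-00, 110-

NONE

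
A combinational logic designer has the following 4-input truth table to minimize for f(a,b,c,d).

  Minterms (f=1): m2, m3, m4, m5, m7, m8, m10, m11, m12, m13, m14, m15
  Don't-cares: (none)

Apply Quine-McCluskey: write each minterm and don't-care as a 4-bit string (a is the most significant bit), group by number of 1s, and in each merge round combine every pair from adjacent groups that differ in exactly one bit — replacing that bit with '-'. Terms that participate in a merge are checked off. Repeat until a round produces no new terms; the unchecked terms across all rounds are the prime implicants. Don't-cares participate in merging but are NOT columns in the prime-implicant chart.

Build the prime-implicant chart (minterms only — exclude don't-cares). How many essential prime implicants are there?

size-2^0 implicants → 0010(✓)  0011(✓)  0100(✓)  0101(✓)  0111(✓)  1000(✓)  1010(✓)  1011(✓)  1100(✓)  1101(✓)  1110(✓)  1111(✓)
size-2^1 implicants → -010(✓)  -011(✓)  -100(✓)  -101(✓)  -111(✓)  0-11(✓)  001-(✓)  01-1(✓)  010-(✓)  1-00(✓)  1-10(✓)  1-11(✓)  10-0(✓)  101-(✓)  11-0(✓)  11-1(✓)  110-(✓)  111-(✓)
size-2^2 implicants → --11  -01-  -1-1  -10-  1--0  1-1-  11--
Unchecked terms (primes): --11, -01-, -1-1, -10-, 1--0, 1-1-, 11--
Minterm coverage:
  m2 ⊆ -01- [E]
  m3 ⊆ --11,-01-
  m4 ⊆ -10- [E]
  m5 ⊆ -1-1,-10-
  m7 ⊆ --11,-1-1
  m8 ⊆ 1--0 [E]
  m10 ⊆ -01-,1--0,1-1-
  m11 ⊆ --11,-01-,1-1-
  m12 ⊆ -10-,1--0,11--
  m13 ⊆ -1-1,-10-,11--
  m14 ⊆ 1--0,1-1-,11--
  m15 ⊆ --11,-1-1,1-1-,11--
E = {-01-, -10-, 1--0}

3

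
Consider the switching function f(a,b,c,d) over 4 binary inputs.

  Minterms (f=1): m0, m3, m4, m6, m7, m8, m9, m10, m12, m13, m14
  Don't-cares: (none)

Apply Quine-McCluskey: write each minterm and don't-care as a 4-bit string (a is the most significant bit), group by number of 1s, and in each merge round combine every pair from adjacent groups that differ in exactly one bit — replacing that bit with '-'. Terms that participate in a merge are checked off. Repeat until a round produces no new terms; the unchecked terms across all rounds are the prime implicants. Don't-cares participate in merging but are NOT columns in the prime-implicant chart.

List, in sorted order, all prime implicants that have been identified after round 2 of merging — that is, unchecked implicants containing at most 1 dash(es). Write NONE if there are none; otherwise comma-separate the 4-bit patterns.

0-11, 011-

[col 0] 0000*, 0011*, 0100*, 0110*, 0111*, 1000*, 1001*, 1010*, 1100*, 1101*, 1110*
[col 1] -000*, -100*, -110*, 0-00*, 0-11, 01-0*, 011-, 1-00*, 1-01*, 1-10*, 10-0*, 100-*, 11-0*, 110-*
[col 2] --00, -1-0, 1--0, 1-0-
Prime implicants: --00, -1-0, 0-11, 011-, 1--0, 1-0-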